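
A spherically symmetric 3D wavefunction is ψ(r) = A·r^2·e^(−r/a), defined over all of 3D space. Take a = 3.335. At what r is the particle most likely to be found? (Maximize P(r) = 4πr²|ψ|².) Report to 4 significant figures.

Set d/dr [P(r) = 4πr²|ψ|²] = 0 and solve for r > 0.
This gives r = 3·a.
With a = 3.335, the most probable radial distance is 10.005.

r ≈ 10.01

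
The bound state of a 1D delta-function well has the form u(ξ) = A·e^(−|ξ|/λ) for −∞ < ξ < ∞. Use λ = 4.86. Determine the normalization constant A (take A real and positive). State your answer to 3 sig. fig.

A ≈ 0.454

Normalization requires ∫|u|² dξ = 1, integrated from −∞ to ∞.
Carrying out the integral gives A² · λ.
Hence A² = 1/[λ].
Substituting λ = 4.86 gives A² = 0.2058, so A = 0.4536.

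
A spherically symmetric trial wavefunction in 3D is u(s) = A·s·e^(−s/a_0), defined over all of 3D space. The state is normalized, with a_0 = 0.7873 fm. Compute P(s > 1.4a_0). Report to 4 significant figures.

P ≈ 0.8477

Integrate the radial probability density 4πs²|u|² over s > 1.4a_0.
A² is fixed by ∫₀^∞ 4πs²|u|² ds = 1, i.e. A² = (3·π·a_0^5)^(−1).
Substituting t = s/a_0, A², 4π and the length scale all cancel in the ratio: P = ∫_{1.4}^{∞} t^4·e^(-2·t) dt / ∫_{0}^{∞} t^4·e^(-2·t) dt.
With ∫ t^4·e^(-2·t) dt = -(t^4/2 + t^3 + 3·t^2/2 + 3·t/2 + 3/4)·e^(-2·t) + C, the region integral is ≈ 0.635757 and the full one is 3/4.
The region integral divided by the full integral gives P = 0.84768.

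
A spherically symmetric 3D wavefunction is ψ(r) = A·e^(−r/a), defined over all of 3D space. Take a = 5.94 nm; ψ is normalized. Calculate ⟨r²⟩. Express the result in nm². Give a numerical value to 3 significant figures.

⟨r^2⟩ ≈ 106 nm^2

⟨r²⟩ = ∫ r^2 |ψ|² 4πr² dr over the full domain.
Recall ∫₀^∞ r^m e^(−r/β) dr = m!·β^(m+1), since the A² factors cancel between numerator and denominator, ⟨r²⟩ = 3·a^2.
Putting a = 5.94 gives 105.9.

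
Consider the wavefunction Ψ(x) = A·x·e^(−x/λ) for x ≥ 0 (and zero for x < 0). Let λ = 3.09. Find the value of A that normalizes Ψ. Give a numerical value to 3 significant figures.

A ≈ 0.368

The normalization condition is ∫|Ψ|² dx = 1 from 0 to ∞.
With Ψ = A·x·e^(−x/λ), the integral evaluates to A²·[λ^3/4].
Setting this equal to 1 gives A² = 1/(λ^3/4).
Plugging in λ = 3.09 yields A = 0.3682.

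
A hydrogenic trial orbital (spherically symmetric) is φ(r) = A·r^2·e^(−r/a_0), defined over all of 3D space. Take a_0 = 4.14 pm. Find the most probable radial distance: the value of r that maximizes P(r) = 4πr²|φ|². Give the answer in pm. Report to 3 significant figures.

r ≈ 12.4 pm

The maximum of P(r) = 4πr²|φ|² occurs where its derivative vanishes.
Solving yields r = 3·a_0.
With a_0 = 4.14, the most probable radial distance is 12.42 pm.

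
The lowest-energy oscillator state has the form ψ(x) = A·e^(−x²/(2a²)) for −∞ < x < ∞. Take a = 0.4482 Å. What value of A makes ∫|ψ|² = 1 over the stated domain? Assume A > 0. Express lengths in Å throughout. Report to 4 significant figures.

Require ∫ |ψ|² dx = 1 over the whole domain.
With ∫_{−∞}^{∞} x^(2m) e^(−αx²) dx = (2m−1)!!·√π / (2^m α^(m+1/2)), ∫|ψ|² dx = A²·(√(π)·a).
Hence A² = 1/[√(π)·a].
Substituting a = 0.4482 gives A² = 1.2588, so A = 1.1220.

A ≈ 1.122 Å^(-1/2)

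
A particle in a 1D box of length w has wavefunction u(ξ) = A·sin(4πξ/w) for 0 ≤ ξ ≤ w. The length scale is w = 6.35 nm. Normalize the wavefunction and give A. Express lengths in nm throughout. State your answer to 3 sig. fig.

Normalization requires ∫|u|² dξ = 1, integrated from 0 to w.
With ∫₀^w sin²(nπξ/w) dξ = w/2, the integral (without the A² prefactor) comes out to w/2.
With w = 6.35: A² = 0.3150 and A = 0.5612.

A ≈ 0.561 nm^(-1/2)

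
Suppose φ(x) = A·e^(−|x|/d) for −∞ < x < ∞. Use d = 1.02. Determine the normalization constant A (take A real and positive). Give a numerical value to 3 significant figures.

A ≈ 0.990

Normalization requires ∫|φ|² dx = 1, integrated from −∞ to ∞.
The integral (without the A² prefactor) comes out to d.
Hence A² = 1/[d].
Plugging in d = 1.02 yields A = 0.9901.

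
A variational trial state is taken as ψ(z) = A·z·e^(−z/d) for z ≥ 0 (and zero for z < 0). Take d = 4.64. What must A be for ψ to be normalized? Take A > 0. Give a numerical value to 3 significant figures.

The normalization condition is ∫|ψ|² dz = 1 from 0 to ∞.
Recall ∫₀^∞ z^m e^(−z/β) dz = m!·β^(m+1), with ψ = A·z·e^(−z/d), the integral evaluates to A²·[d^3/4].
Setting this equal to 1 gives A² = 1/(d^3/4).
Plugging in d = 4.64 yields A = 0.2001.

A ≈ 0.200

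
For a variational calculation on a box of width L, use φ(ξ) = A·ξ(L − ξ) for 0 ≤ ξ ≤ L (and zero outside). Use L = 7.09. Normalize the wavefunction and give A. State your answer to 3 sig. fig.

Normalization requires ∫|φ|² dξ = 1, integrated from 0 to L.
Expanding the polynomial and integrating term by term, with φ = A·ξ(L − ξ), the integral evaluates to A²·[L^5/30].
Hence A² = 1/[L^5/30].
With L = 7.09: A² = 0.001675 and A = 0.04092.

A ≈ 0.0409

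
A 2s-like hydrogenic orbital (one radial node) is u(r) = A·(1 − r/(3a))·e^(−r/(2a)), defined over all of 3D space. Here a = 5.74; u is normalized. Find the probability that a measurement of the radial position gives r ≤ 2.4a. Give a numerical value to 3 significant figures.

P = ∫ |u|² 4πr² dr over r ≤ 2.4a.
A² is fixed by ∫₀^∞ 4πr²|u|² dr = 1, i.e. A² = (8·π·a^3/3)^(−1).
Substituting t = r/a, A², 4π and the length scale all cancel in the ratio: P = ∫_{0}^{2.4} t^2·(1 - t/3)^2·e^(-t) dt / ∫_{0}^{∞} t^2·(1 - t/3)^2·e^(-t) dt.
With ∫ t^2·(1 - t/3)^2·e^(-t) dt = (-t^4 + 2·t^3 - 3·t^2 - 6·t - 6)·e^(-t)/9 + C, the region integral is 2/3 - 9002·e^(-12/5)/1875 and the full one is 2/3.
Taking the ratio yields P = 0.3467.

P ≈ 0.347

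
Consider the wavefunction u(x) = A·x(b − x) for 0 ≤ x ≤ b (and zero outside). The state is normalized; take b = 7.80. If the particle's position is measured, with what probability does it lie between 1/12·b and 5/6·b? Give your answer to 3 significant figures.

P ≈ 0.959

|u|² is the probability density, so P = ∫_{1/12·b}^{5/6·b} |u|² dx.
Since A² = 1/(b^5/30), this is the region integral divided by the full normalization integral.
Substituting t = x/b, A² and the length scale cancel in the ratio: P = ∫_{1/12}^{5/6} t^2·(1 - t)^2 dt / ∫_{0}^{1} t^2·(1 - t)^2 dt.
Using ∫ t^2·(1 - t)^2 dt = t^3·(6·t^2 - 15·t + 10)/30, the numerator is ≈ 0.031981 and the denominator is 1/30.
The result is P = 4421/4608.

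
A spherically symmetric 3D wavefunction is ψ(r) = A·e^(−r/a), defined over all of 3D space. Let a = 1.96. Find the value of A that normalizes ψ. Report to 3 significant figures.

Require ∫ |ψ|² 4πr² dr = 1 over the whole domain.
The angular integral contributes 4π, leaving ∫₀^∞ r²|ψ|² dr.
Using ∫₀^∞ rⁿ e^(−αr) dr = n!/αⁿ⁺¹, carrying out the integral gives A² · π·a^3.
Hence A² = 1/[π·a^3].
Substituting a = 1.96 gives A² = 0.04227, so A = 0.2056.

A ≈ 0.206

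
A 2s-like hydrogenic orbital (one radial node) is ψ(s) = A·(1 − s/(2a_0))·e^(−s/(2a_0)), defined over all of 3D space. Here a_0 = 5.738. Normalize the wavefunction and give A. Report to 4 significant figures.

Normalization requires ∫|ψ|² 4πs² ds = 1, integrated from 0 to ∞.
In 3D with spherical symmetry the volume element is 4πs² ds.
With ∫₀^∞ s^4 e^(−αs) ds = 4!/α^5, ∫|ψ|² 4πs² ds = A²·(8·π·a_0^3).
So A² = (8·π·a_0^3)^(−1).
Substituting a_0 = 5.738 gives A² = 0.00021061, so A = 0.014512.

A ≈ 0.01451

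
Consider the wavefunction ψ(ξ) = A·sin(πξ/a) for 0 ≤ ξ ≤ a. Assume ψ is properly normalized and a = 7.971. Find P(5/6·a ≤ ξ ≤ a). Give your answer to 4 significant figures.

P = ∫_{5/6·a}^{a} |ψ(ξ)|² dξ.
Since A² = 1/(a/2), this is the region integral divided by the full normalization integral.
Let u = ξ/a; then A² and the length scale cancel, so P = ∫_{5/6}^{1} sin(π·u)^2 du ÷ ∫_{0}^{1} sin(π·u)^2 du.
An antiderivative of sin(π·u)^2 is u/2 - sin(2·π·u)/(4·π); evaluating from 5/6 to 1 gives -√(3)/(8·π) + 1/12, while the full integral is 1/2.
Taking the ratio, P = (-√(3)/4 + π/6)/π.

P ≈ 0.02883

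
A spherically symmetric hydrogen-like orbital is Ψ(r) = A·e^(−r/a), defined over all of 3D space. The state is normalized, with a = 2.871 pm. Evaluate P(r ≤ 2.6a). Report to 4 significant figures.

P = ∫ |Ψ|² 4πr² dr over r ≤ 2.6a.
Normalization gives A² = 1/(π·a^3).
Substituting u = r/a, A², 4π and the length scale all cancel in the ratio: P = ∫_{0}^{2.6} u^2·e^(-2·u) du / ∫_{0}^{∞} u^2·e^(-2·u) du.
An antiderivative of u^2·e^(-2·u) is -(2·u^2 + 2·u + 1)·e^(-2·u)/4; evaluating from 0 to 2.6 gives 1/4 - 493·e^(-26/5)/100, while the full integral is 1/4.
This evaluates to P = 0.89121.

P ≈ 0.8912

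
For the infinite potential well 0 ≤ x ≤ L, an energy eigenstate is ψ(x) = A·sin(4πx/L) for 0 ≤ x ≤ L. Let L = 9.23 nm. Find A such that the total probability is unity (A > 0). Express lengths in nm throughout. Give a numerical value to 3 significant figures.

We need A² ∫|f|² dx = 1, taking the integral from 0 to L.
Carrying out the integral gives A² · L/2.
Setting this equal to 1 gives A² = 1/(L/2).
With L = 9.23: A² = 0.2167 and A = 0.4655.

A ≈ 0.465 nm^(-1/2)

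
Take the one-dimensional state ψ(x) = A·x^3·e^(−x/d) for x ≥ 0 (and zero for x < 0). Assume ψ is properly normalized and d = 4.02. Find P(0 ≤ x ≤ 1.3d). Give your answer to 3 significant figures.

P ≈ 0.0172

|ψ|² is the probability density, so P = ∫_{0}^{1.3d} |ψ|² dx.
The normalization integral ∫|ψ|²dx over the whole domain equals 45·d^7/8·A², and A² cancels in the ratio.
Let u = x/d; then A² and the length scale cancel, so P = ∫_{0}^{1.3} u^6·e^(-2·u) du ÷ ∫_{0}^{∞} u^6·e^(-2·u) du.
With ∫ u^6·e^(-2·u) du = -(4·u^6 + 12·u^5 + 30·u^4 + 60·u^3 + 90·u^2 + 90·u + 45)·e^(-2·u)/8 + C, the region integral is ≈ 0.096582 and the full one is 45/8.
This works out to P = 0.01717.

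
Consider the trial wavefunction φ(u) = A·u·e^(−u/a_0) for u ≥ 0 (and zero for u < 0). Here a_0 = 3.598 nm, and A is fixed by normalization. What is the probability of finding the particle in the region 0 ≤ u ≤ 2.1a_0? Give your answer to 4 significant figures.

P = ∫_{0}^{2.1a_0} |φ(u)|² du.
The normalization integral ∫|φ|²du over the whole domain equals a_0^3/4·A², and A² cancels in the ratio.
Let t = u/a_0; then A² and the length scale cancel, so P = ∫_{0}^{2.1} t^2·e^(-2·t) dt ÷ ∫_{0}^{∞} t^2·e^(-2·t) dt.
With ∫ t^2·e^(-2·t) dt = -(2·t^2 + 2·t + 1)·e^(-2·t)/4 + C, the region integral is 1/4 - 701·e^(-21/5)/200 and the full one is 1/4.
The result is P = 0.78976.

P ≈ 0.7898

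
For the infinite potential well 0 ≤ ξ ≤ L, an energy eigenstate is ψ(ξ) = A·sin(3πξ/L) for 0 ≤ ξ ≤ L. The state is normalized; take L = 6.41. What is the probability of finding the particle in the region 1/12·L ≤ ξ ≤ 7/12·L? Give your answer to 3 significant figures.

P ≈ 0.606

|ψ|² is the probability density, so P = ∫_{1/12·L}^{7/12·L} |ψ|² dξ.
Since A² = 1/(L/2), this is the region integral divided by the full normalization integral.
Substituting u = ξ/L, A² and the length scale cancel in the ratio: P = ∫_{1/12}^{7/12} sin(3·π·u)^2 du / ∫_{0}^{1} sin(3·π·u)^2 du.
Using ∫ sin(3·π·u)^2 du = u/2 - sin(6·π·u)/(12·π), the numerator is 1/(6·π) + 1/4 and the denominator is 1/2.
Evaluating gives P = (2 + 3·π)/(6·π).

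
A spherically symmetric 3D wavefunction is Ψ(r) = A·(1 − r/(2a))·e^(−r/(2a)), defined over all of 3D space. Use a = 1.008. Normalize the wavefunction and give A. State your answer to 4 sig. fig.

A ≈ 0.1971

The normalization condition is ∫|Ψ|² 4πr² dr = 1 from 0 to ∞.
With ∫₀^∞ r^4 e^(−αr) dr = 4!/α^5, ∫|Ψ|² 4πr² dr = A²·(8·π·a^3).
Substituting a = 1.008 gives A² = 0.038849, so A = 0.19710.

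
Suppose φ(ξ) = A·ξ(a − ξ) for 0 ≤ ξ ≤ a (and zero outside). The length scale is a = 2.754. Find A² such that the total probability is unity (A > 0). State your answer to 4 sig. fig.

We need A² ∫|f|² dξ = 1, taking the integral from 0 to a.
∫|φ|² dξ = A²·(a^5/30).
So A² = (a^5/30)^(−1).
Substituting a = 2.754 gives A² = 0.18937, so A = 0.43516.

A^2 ≈ 0.1894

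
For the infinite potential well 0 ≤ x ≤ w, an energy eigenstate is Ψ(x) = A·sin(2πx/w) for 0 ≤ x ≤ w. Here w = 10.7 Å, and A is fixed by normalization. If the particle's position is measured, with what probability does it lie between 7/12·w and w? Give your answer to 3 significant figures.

P ≈ 0.486

The probability is P = ∫ |Ψ|² dx over [7/12·w, w].
With A² fixed by ∫|Ψ|² = 1, i.e. A² = (w/2)^(−1), substitute and integrate.
Let u = x/w; then A² and the length scale cancel, so P = ∫_{7/12}^{1} sin(2·π·u)^2 du ÷ ∫_{0}^{1} sin(2·π·u)^2 du.
An antiderivative of sin(2·π·u)^2 is u/2 - sin(4·π·u)/(8·π); evaluating from 7/12 to 1 gives √(3)/(16·π) + 5/24, while the full integral is 1/2.
This works out to P = √(3)/(8·π) + 5/12.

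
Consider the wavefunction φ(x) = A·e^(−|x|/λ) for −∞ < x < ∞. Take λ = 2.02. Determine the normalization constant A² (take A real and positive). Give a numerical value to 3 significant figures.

Normalization requires ∫|φ|² dx = 1, integrated from −∞ to ∞.
With ∫₀^∞ x^0 e^(−αx) dx = 0!/α^1, with φ = A·e^(−|x|/λ), the integral evaluates to A²·[λ].
So A² = (λ)^(−1).
Plugging in λ = 2.02 yields A = 0.7036.

A^2 ≈ 0.495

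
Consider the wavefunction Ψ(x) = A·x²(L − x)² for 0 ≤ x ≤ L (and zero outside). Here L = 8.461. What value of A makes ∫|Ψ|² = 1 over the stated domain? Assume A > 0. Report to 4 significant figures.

Require ∫ |Ψ|² dx = 1 over the whole domain.
Expanding the polynomial and integrating term by term, carrying out the integral gives A² · L^9/630.
So A² = (L^9/630)^(−1).
Substituting L = 8.461 gives A² = 0.0000028349, so A = 0.0016837.

A ≈ 0.001684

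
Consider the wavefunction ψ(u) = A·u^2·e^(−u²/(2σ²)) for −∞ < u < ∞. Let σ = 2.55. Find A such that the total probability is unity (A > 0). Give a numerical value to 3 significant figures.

A ≈ 0.0835

Normalization requires ∫|ψ|² du = 1, integrated from −∞ to ∞.
With ψ = A·u^2·e^(−u²/(2σ²)), the integral evaluates to A²·[3·√(π)·σ^5/4].
Hence A² = 1/[3·√(π)·σ^5/4].
Substituting σ = 2.55 gives A² = 0.006977, so A = 0.08353.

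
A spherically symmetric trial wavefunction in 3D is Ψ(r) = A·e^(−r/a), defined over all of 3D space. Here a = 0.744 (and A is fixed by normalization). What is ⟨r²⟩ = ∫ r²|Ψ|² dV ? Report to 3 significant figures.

⟨r^2⟩ ≈ 1.66

By definition ⟨r²⟩ = ∫ r^2 |Ψ(r)|² 4πr² dr.
Since the A² factors cancel between numerator and denominator, ⟨r²⟩ = 3·a^2.
With a = 0.744, ⟨r^2⟩ = 1.661.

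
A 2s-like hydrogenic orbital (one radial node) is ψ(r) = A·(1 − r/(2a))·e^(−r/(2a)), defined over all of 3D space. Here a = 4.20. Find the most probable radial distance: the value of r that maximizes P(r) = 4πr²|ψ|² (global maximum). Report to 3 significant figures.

r ≈ 22.0

Differentiate P(r) = 4πr²|ψ|² with respect to r and set to zero.
Solving yields r = a·(√(5) + 3).
With a = 4.20, the most probable radial distance is 21.99.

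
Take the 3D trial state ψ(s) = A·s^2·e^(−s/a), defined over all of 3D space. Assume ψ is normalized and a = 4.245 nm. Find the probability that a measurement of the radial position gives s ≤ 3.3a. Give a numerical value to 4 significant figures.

Integrate the radial probability density 4πs²|ψ|² over s ≤ 3.3a.
The full normalization integral is A²·[45·π·a^7/2] = 1, fixing A².
Substituting u = s/a, A², 4π and the length scale all cancel in the ratio: P = ∫_{0}^{3.3} u^6·e^(-2·u) du / ∫_{0}^{∞} u^6·e^(-2·u) du.
Using ∫ u^6·e^(-2·u) du = -(4·u^6 + 12·u^5 + 30·u^4 + 60·u^3 + 90·u^2 + 90·u + 45)·e^(-2·u)/8, the numerator is ≈ 2.75153 and the denominator is 45/8.
The region integral divided by the full integral gives P = 0.48916.

P ≈ 0.4892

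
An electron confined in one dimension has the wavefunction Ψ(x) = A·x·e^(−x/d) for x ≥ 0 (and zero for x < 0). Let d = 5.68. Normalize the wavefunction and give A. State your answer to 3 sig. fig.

A ≈ 0.148

The normalization condition is ∫|Ψ|² dx = 1 from 0 to ∞.
The integral (without the A² prefactor) comes out to d^3/4.
Hence A² = 1/[d^3/4].
With d = 5.68: A² = 0.02183 and A = 0.1477.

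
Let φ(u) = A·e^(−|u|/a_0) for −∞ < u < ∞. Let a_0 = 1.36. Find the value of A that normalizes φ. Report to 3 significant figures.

A ≈ 0.857

We need A² ∫|f|² du = 1, taking the integral from −∞ to ∞.
With ∫₀^∞ u^0 e^(−αu) du = 0!/α^1, carrying out the integral gives A² · a_0.
With a_0 = 1.36: A² = 0.7353 and A = 0.8575.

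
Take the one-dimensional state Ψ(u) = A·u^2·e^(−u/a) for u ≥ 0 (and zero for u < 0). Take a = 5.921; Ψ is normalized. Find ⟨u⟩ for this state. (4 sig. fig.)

⟨u⟩ ≈ 14.80

By definition ⟨u⟩ = ∫ u |Ψ(u)|² du.
With ∫₀^∞ u^5 e^(−αu) du = 5!/α^6, since the A² factors cancel between numerator and denominator, ⟨u⟩ = 5·a/2.
Putting a = 5.921 gives 14.803.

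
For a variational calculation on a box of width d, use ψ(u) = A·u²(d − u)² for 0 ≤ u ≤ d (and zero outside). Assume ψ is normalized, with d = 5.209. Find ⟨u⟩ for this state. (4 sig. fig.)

The expectation value is the |ψ|²-weighted average of u: ∫ u|ψ|² du.
Evaluating both integrals, ⟨u⟩ = d/2.
Putting d = 5.209 gives 2.6045.

⟨u⟩ ≈ 2.605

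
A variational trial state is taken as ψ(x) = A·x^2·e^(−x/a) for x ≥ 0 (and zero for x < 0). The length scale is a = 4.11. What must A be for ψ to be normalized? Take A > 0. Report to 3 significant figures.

A ≈ 0.0337

We need A² ∫|f|² dx = 1, taking the integral from 0 to ∞.
Recall ∫₀^∞ x^m e^(−x/β) dx = m!·β^(m+1), carrying out the integral gives A² · 3·a^5/4.
So A² = (3·a^5/4)^(−1).
With a = 4.11: A² = 0.001137 and A = 0.03372.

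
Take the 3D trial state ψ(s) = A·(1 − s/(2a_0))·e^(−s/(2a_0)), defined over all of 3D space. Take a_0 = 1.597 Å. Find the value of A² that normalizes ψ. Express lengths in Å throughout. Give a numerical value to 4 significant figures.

The normalization condition is ∫|ψ|² 4πs² ds = 1 from 0 to ∞.
With ψ = A·(1 − s/(2a_0))·e^(−s/(2a_0)), the integral evaluates to A²·[8·π·a_0^3].
So A² = (8·π·a_0^3)^(−1).
With a_0 = 1.597: A² = 0.0097689 and A = 0.098838.

A^2 ≈ 0.009769 Å^(-3)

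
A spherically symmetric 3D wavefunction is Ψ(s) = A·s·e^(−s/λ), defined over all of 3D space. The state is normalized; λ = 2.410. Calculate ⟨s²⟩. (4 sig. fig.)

⟨s^2⟩ ≈ 43.56

By definition ⟨s²⟩ = ∫ s^2 |Ψ(s)|² 4πs² ds.
Recall ∫₀^∞ s^m e^(−s/β) ds = m!·β^(m+1), the ratio of the moment integral to the normalization integral gives ⟨s²⟩ = 15·λ^2/2.
Putting λ = 2.410 gives 43.561.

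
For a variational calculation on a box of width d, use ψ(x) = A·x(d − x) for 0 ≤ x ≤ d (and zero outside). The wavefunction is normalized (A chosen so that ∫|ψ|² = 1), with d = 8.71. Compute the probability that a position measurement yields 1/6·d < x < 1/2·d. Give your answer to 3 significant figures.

P ≈ 0.465

|ψ|² is the probability density, so P = ∫_{1/6·d}^{1/2·d} |ψ|² dx.
With A² fixed by ∫|ψ|² = 1, i.e. A² = (d^5/30)^(−1), substitute and integrate.
Let u = x/d; then A² and the length scale cancel, so P = ∫_{1/6}^{1/2} u^2·(1 - u)^2 du ÷ ∫_{0}^{1} u^2·(1 - u)^2 du.
With ∫ u^2·(1 - u)^2 du = u^3·(6·u^2 - 15·u + 10)/30 + C, the region integral is ≈ 0.015484 and the full one is 1/30.
This works out to P = 301/648.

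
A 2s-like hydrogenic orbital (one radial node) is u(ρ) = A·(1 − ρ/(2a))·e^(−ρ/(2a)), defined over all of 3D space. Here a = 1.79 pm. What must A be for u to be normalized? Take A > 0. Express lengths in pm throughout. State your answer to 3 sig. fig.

A ≈ 0.0833 pm^(-3/2)

Normalization requires ∫|u|² 4πρ² dρ = 1, integrated from 0 to ∞.
∫|u|² 4πρ² dρ = A²·(8·π·a^3).
So A² = (8·π·a^3)^(−1).
Substituting a = 1.79 gives A² = 0.006937, so A = 0.08329.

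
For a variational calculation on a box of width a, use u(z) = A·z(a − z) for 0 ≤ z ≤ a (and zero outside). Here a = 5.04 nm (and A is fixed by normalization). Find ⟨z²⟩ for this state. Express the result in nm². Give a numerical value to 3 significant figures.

⟨z^2⟩ ≈ 7.26 nm^2

⟨z²⟩ = ∫ z^2 |u|² dz over the full domain.
The ratio of the moment integral to the normalization integral gives ⟨z²⟩ = 2·a^2/7.
With a = 5.04, ⟨z^2⟩ = 7.258.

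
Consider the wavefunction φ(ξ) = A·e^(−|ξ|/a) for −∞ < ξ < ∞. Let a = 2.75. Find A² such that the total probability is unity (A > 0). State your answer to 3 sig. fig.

A^2 ≈ 0.364

We need A² ∫|f|² dξ = 1, taking the integral from −∞ to ∞.
The integral (without the A² prefactor) comes out to a.
Hence A² = 1/[a].
Substituting a = 2.75 gives A² = 0.3636, so A = 0.6030.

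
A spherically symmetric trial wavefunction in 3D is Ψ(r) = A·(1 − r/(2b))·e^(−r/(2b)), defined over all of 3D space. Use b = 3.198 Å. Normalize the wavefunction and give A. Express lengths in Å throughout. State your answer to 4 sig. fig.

Require ∫ |Ψ|² 4πr² dr = 1 over the whole domain.
With ∫₀^∞ r^4 e^(−αr) dr = 4!/α^5, carrying out the integral gives A² · 8·π·b^3.
Setting this equal to 1 gives A² = 1/(8·π·b^3).
Plugging in b = 3.198 yields A = 0.034879.

A ≈ 0.03488 Å^(-3/2)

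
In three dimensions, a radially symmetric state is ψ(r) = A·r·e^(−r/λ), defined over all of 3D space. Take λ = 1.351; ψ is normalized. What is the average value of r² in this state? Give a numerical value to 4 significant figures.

⟨r^2⟩ ≈ 13.69

The expectation value is the |ψ|²-weighted average of r^2: ∫ r^2|ψ|² 4πr² dr.
Evaluating both integrals, ⟨r²⟩ = 15·λ^2/2.
Putting λ = 1.351 gives 13.689.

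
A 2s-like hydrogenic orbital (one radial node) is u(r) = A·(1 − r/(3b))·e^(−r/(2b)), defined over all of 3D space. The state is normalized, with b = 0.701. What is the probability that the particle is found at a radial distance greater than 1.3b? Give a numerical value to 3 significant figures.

With dV = 4πr²dr, the probability is ∫|u|² dV over r > 1.3b.
A² is fixed by ∫₀^∞ 4πr²|u|² dr = 1, i.e. A² = (8·π·b^3/3)^(−1).
In terms of t = r/b (A², 4π and the length scale all cancel between numerator and denominator), P = [∫_{1.3}^{∞} t^2·(1 - t/3)^2·e^(-t) dt] / [∫_{0}^{∞} t^2·(1 - t/3)^2·e^(-t) dt].
Using ∫ t^2·(1 - t/3)^2·e^(-t) dt = (-t^4 + 2·t^3 - 3·t^2 - 6·t - 6)·e^(-t)/9, the numerator is ≈ 0.52484 and the denominator is 2/3.
Taking the ratio yields P = 0.7873.

P ≈ 0.787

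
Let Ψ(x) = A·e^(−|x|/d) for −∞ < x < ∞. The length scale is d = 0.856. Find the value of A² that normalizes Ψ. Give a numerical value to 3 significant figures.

We need A² ∫|f|² dx = 1, taking the integral from −∞ to ∞.
Using ∫₀^∞ xⁿ e^(−αx) dx = n!/αⁿ⁺¹, the integral (without the A² prefactor) comes out to d.
Hence A² = 1/[d].
Substituting d = 0.856 gives A² = 1.168, so A = 1.081.

A^2 ≈ 1.17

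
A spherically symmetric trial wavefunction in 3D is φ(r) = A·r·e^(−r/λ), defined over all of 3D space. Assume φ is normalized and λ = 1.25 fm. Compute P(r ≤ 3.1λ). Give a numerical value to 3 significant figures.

P ≈ 0.741

Integrate the radial probability density 4πr²|φ|² over r ≤ 3.1λ.
Normalization gives A² = 1/(3·π·λ^5).
In terms of u = r/λ (A², 4π and the length scale all cancel between numerator and denominator), P = [∫_{0}^{3.1} u^4·e^(-2·u) du] / [∫_{0}^{∞} u^4·e^(-2·u) du].
With ∫ u^4·e^(-2·u) du = -(u^4/2 + u^3 + 3·u^2/2 + 3·u/2 + 3/4)·e^(-2·u) + C, the region integral is ≈ 0.55562 and the full one is 3/4.
The region integral divided by the full integral gives P = 0.7408.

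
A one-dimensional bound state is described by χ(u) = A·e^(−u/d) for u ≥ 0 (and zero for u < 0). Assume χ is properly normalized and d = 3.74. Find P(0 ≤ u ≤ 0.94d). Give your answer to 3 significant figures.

P ≈ 0.847

P = ∫_{0}^{0.94d} |χ(u)|² du.
Since A² = 1/(d/2), this is the region integral divided by the full normalization integral.
Let t = u/d; then A² and the length scale cancel, so P = ∫_{0}^{0.94} e^(-2·t) dt ÷ ∫_{0}^{∞} e^(-2·t) dt.
With ∫ e^(-2·t) dt = -e^(-2·t)/2 + C, the region integral is 1/2 - e^(-47/25)/2 and the full one is 1/2.
This works out to P = 0.8474.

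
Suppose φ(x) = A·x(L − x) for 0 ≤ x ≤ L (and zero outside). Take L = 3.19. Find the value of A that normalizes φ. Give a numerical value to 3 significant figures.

A ≈ 0.301

Require ∫ |φ|² dx = 1 over the whole domain.
Expanding the polynomial and integrating term by term, the integral (without the A² prefactor) comes out to L^5/30.
So A² = (L^5/30)^(−1).
Substituting L = 3.19 gives A² = 0.09082, so A = 0.3014.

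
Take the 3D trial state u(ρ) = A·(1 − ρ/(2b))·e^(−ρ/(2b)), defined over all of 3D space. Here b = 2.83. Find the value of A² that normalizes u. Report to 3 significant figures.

The normalization condition is ∫|u|² 4πρ² dρ = 1 from 0 to ∞.
(Spherical symmetry: dV = 4πρ² dρ.)
∫|u|² 4πρ² dρ = A²·(8·π·b^3).
Hence A² = 1/[8·π·b^3].
Substituting b = 2.83 gives A² = 0.001755, so A = 0.04190.

A^2 ≈ 0.00176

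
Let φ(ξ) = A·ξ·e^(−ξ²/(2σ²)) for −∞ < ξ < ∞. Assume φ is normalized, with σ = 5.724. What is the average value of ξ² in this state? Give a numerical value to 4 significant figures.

By definition ⟨ξ²⟩ = ∫ ξ^2 |φ(ξ)|² dξ.
Since the A² factors cancel between numerator and denominator, ⟨ξ²⟩ = 3·σ^2/2.
With σ = 5.724, ⟨ξ^2⟩ = 49.146.

⟨ξ^2⟩ ≈ 49.15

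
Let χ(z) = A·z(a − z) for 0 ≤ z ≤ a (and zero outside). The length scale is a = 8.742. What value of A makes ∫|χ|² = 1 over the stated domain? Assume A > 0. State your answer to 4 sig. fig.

A ≈ 0.02424

Require ∫ |χ|² dz = 1 over the whole domain.
Carrying out the integral gives A² · a^5/30.
Hence A² = 1/[a^5/30].
Plugging in a = 8.742 yields A = 0.024240.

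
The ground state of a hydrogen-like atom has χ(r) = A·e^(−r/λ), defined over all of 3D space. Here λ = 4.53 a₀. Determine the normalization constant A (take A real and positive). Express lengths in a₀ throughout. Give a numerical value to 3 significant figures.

A ≈ 0.0585 a₀^(-3/2)

Normalization requires ∫|χ|² 4πr² dr = 1, integrated from 0 to ∞.
With χ = A·e^(−r/λ), the integral evaluates to A²·[π·λ^3].
Substituting λ = 4.53 gives A² = 0.003424, so A = 0.05852.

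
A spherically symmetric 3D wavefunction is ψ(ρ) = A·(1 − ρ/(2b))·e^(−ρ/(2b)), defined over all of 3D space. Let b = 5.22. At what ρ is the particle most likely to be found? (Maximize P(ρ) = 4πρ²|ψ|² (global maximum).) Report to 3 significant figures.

The maximum of P(ρ) = 4πρ²|ψ|² occurs where its derivative vanishes.
This gives ρ = b·(√(5) + 3).
With b = 5.22, the most probable radial distance is 27.33.

ρ ≈ 27.3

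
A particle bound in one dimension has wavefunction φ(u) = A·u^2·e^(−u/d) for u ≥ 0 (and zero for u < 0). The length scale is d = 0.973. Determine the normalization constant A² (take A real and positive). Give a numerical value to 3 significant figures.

A^2 ≈ 1.53

Require ∫ |φ|² du = 1 over the whole domain.
Using ∫₀^∞ uⁿ e^(−αu) du = n!/αⁿ⁺¹, with φ = A·u^2·e^(−u/d), the integral evaluates to A²·[3·d^5/4].
Hence A² = 1/[3·d^5/4].
With d = 0.973: A² = 1.529 and A = 1.236.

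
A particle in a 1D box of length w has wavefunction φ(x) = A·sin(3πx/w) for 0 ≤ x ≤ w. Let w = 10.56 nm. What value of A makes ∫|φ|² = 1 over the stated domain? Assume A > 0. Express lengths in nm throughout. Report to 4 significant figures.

We need A² ∫|f|² dx = 1, taking the integral from 0 to w.
∫|φ|² dx = A²·(w/2).
Setting this equal to 1 gives A² = 1/(w/2).
Substituting w = 10.56 gives A² = 0.18939, so A = 0.43519.

A ≈ 0.4352 nm^(-1/2)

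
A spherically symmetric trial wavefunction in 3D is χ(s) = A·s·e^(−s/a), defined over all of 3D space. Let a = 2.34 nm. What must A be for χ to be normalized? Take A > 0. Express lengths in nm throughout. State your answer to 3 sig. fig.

We need A² ∫|f|² 4πs² ds = 1, taking the integral from 0 to ∞.
Recall ∫₀^∞ s^m e^(−s/β) ds = m!·β^(m+1), carrying out the integral gives A² · 3·π·a^5.
Setting this equal to 1 gives A² = 1/(3·π·a^5).
With a = 2.34: A² = 0.001512 and A = 0.03889.

A ≈ 0.0389 nm^(-5/2)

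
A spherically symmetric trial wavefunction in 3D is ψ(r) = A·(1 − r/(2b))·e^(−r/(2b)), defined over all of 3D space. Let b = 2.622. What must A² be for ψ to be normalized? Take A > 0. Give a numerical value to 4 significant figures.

Normalization requires ∫|ψ|² 4πr² dr = 1, integrated from 0 to ∞.
∫|ψ|² 4πr² dr = A²·(8·π·b^3).
Substituting b = 2.622 gives A² = 0.0022073, so A = 0.046982.

A^2 ≈ 0.002207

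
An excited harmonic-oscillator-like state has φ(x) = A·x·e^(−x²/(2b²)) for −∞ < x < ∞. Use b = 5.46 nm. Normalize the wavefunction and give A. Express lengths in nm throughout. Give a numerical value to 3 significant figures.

A ≈ 0.0833 nm^(-3/2)

The normalization condition is ∫|φ|² dx = 1 from −∞ to ∞.
Carrying out the integral gives A² · √(π)·b^3/2.
Hence A² = 1/[√(π)·b^3/2].
Plugging in b = 5.46 yields A = 0.08326.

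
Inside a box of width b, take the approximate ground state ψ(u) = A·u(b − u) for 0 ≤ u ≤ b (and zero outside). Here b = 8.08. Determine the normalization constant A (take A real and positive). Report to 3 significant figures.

A ≈ 0.0295

Require ∫ |ψ|² du = 1 over the whole domain.
Expanding the polynomial and integrating term by term, with ψ = A·u(b − u), the integral evaluates to A²·[b^5/30].
Setting this equal to 1 gives A² = 1/(b^5/30).
Substituting b = 8.08 gives A² = 0.0008711, so A = 0.02951.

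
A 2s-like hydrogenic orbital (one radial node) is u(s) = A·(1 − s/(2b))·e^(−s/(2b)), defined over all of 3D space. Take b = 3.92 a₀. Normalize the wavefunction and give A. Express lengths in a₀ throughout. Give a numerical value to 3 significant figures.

A ≈ 0.0257 a₀^(-3/2)

The normalization condition is ∫|u|² 4πs² ds = 1 from 0 to ∞.
The angular integral contributes 4π, leaving ∫₀^∞ s²|u|² ds.
The integral (without the A² prefactor) comes out to 8·π·b^3.
Substituting b = 3.92 gives A² = 0.0006605, so A = 0.02570.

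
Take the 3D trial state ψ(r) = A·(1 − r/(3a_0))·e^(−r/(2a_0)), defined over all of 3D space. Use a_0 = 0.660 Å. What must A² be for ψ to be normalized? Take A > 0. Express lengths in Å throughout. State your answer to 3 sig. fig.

Require ∫ |ψ|² 4πr² dr = 1 over the whole domain.
With ∫₀^∞ r^4 e^(−αr) dr = 4!/α^5, ∫|ψ|² 4πr² dr = A²·(8·π·a_0^3/3).
Hence A² = 1/[8·π·a_0^3/3].
Plugging in a_0 = 0.660 yields A = 0.6444.

A^2 ≈ 0.415 Å^(-3)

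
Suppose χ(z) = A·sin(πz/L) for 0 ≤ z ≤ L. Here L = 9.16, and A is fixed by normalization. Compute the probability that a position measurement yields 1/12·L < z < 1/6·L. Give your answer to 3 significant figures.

P = ∫_{1/12·L}^{1/6·L} |χ(z)|² dz.
With A² fixed by ∫|χ|² = 1, i.e. A² = (L/2)^(−1), substitute and integrate.
In terms of u = z/L (A² and the length scale cancel between numerator and denominator), P = [∫_{1/12}^{1/6} sin(π·u)^2 du] / [∫_{0}^{1} sin(π·u)^2 du].
Using ∫ sin(π·u)^2 du = u/2 - sin(2·π·u)/(4·π), the numerator is -√(3)/(8·π) + 1/(8·π) + 1/24 and the denominator is 1/2.
Evaluating gives P = (-3·√(3) + 3 + π)/(12·π).

P ≈ 0.0251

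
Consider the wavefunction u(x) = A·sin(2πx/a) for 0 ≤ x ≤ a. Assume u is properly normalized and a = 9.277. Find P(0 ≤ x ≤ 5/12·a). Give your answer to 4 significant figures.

P = ∫_{0}^{5/12·a} |u(x)|² dx.
With A² fixed by ∫|u|² = 1, i.e. A² = (a/2)^(−1), substitute and integrate.
Substituting t = x/a, A² and the length scale cancel in the ratio: P = ∫_{0}^{5/12} sin(2·π·t)^2 dt / ∫_{0}^{1} sin(2·π·t)^2 dt.
With ∫ sin(2·π·t)^2 dt = t/2 - sin(4·π·t)/(8·π) + C, the region integral is √(3)/(16·π) + 5/24 and the full one is 1/2.
Evaluating gives P = √(3)/(8·π) + 5/12.

P ≈ 0.4856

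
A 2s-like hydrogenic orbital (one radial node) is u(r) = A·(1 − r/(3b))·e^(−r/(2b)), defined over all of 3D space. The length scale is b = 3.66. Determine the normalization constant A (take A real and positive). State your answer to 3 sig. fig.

A ≈ 0.0493

Require ∫ |u|² 4πr² dr = 1 over the whole domain.
The angular integral contributes 4π, leaving ∫₀^∞ r²|u|² dr.
∫|u|² 4πr² dr = A²·(8·π·b^3/3).
Plugging in b = 3.66 yields A = 0.04934.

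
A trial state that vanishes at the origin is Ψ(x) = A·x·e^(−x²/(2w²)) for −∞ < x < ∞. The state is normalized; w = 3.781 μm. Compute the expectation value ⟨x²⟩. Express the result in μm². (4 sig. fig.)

By definition ⟨x²⟩ = ∫ x^2 |Ψ(x)|² dx.
The ratio of the moment integral to the normalization integral gives ⟨x²⟩ = 3·w^2/2.
With w = 3.781, ⟨x^2⟩ = 21.444.

⟨x^2⟩ ≈ 21.44 μm^2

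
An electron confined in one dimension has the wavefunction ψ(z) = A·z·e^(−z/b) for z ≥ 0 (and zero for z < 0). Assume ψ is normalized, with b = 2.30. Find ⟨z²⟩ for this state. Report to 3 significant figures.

The expectation value is the |ψ|²-weighted average of z^2: ∫ z^2|ψ|² dz.
Evaluating both integrals, ⟨z²⟩ = 3·b^2.
With b = 2.30, ⟨z^2⟩ = 15.87.

⟨z^2⟩ ≈ 15.9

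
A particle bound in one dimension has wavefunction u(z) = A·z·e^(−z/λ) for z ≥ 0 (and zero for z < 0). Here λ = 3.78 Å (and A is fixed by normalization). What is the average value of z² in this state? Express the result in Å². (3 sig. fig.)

⟨z^2⟩ ≈ 42.9 Å^2

By definition ⟨z²⟩ = ∫ z^2 |u(z)|² dz.
With ∫₀^∞ z^4 e^(−αz) dz = 4!/α^5, the ratio of the moment integral to the normalization integral gives ⟨z²⟩ = 3·λ^2.
With λ = 3.78, ⟨z^2⟩ = 42.87.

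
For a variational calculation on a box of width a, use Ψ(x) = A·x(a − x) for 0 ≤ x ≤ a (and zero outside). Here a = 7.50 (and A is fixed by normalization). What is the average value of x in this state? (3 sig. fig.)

⟨x⟩ ≈ 3.75

By definition ⟨x⟩ = ∫ x |Ψ(x)|² dx.
Evaluating both integrals, ⟨x⟩ = a/2.
With a = 7.50, ⟨x⟩ = 3.750.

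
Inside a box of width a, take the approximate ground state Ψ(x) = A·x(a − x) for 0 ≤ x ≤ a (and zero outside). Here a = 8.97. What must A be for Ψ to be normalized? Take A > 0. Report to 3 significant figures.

We need A² ∫|f|² dx = 1, taking the integral from 0 to a.
The integral (without the A² prefactor) comes out to a^5/30.
Substituting a = 8.97 gives A² = 0.0005166, so A = 0.02273.

A ≈ 0.0227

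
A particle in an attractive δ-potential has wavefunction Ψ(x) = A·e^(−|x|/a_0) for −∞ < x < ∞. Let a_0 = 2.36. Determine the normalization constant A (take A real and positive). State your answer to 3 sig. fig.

A ≈ 0.651

We need A² ∫|f|² dx = 1, taking the integral from −∞ to ∞.
With ∫₀^∞ x^0 e^(−αx) dx = 0!/α^1, the integral (without the A² prefactor) comes out to a_0.
Plugging in a_0 = 2.36 yields A = 0.6509.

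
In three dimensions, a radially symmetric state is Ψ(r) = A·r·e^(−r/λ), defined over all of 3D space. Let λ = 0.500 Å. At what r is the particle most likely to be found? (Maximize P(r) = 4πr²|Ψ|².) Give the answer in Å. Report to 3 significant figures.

r ≈ 1.00 Å

Set d/dr [P(r) = 4πr²|Ψ|²] = 0 and solve for r > 0.
This gives r = 2·λ.
With λ = 0.500, the most probable radial distance is 1.000 Å.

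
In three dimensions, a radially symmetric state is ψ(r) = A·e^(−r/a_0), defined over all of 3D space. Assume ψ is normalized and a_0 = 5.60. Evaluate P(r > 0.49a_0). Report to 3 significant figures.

Integrate the radial probability density 4πr²|ψ|² over r > 0.49a_0.
Normalization gives A² = 1/(π·a_0^3).
Let u = r/a_0; then A², 4π and the length scale all cancel, so P = ∫_{0.49}^{∞} u^2·e^(-2·u) du ÷ ∫_{0}^{∞} u^2·e^(-2·u) du.
With ∫ u^2·e^(-2·u) du = -(2·u^2 + 2·u + 1)·e^(-2·u)/4 + C, the region integral is ≈ 0.23084 and the full one is 1/4.
Taking the ratio yields P = 0.9233.

P ≈ 0.923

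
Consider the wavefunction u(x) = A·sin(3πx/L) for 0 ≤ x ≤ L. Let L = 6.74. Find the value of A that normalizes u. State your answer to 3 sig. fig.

We need A² ∫|f|² dx = 1, taking the integral from 0 to L.
The integral (without the A² prefactor) comes out to L/2.
Plugging in L = 6.74 yields A = 0.5447.

A ≈ 0.545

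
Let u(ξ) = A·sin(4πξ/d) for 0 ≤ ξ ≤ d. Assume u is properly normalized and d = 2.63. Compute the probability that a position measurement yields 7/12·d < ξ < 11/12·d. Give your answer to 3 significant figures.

P = ∫_{7/12·d}^{11/12·d} |u(ξ)|² dξ.
With A² fixed by ∫|u|² = 1, i.e. A² = (d/2)^(−1), substitute and integrate.
In terms of t = ξ/d (A² and the length scale cancel between numerator and denominator), P = [∫_{7/12}^{11/12} sin(4·π·t)^2 dt] / [∫_{0}^{1} sin(4·π·t)^2 dt].
Using ∫ sin(4·π·t)^2 dt = t/2 - sin(4·π·t)·cos(4·π·t)/(8·π), the numerator is √(3)/(16·π) + 1/6 and the denominator is 1/2.
This works out to P = (√(3)/8 + π/3)/π.

P ≈ 0.402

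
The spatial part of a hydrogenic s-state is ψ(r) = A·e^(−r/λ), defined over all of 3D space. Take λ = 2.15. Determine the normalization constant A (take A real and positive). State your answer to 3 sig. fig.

Normalization requires ∫|ψ|² 4πr² dr = 1, integrated from 0 to ∞.
∫|ψ|² 4πr² dr = A²·(π·λ^3).
Hence A² = 1/[π·λ^3].
With λ = 2.15: A² = 0.03203 and A = 0.1790.

A ≈ 0.179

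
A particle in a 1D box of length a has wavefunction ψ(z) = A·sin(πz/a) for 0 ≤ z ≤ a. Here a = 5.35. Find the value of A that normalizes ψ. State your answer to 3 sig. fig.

The normalization condition is ∫|ψ|² dz = 1 from 0 to a.
Carrying out the integral gives A² · a/2.
Setting this equal to 1 gives A² = 1/(a/2).
Substituting a = 5.35 gives A² = 0.3738, so A = 0.6114.

A ≈ 0.611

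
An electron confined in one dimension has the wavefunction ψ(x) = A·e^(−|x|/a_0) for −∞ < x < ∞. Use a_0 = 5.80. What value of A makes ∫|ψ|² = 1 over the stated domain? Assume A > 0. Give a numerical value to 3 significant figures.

Require ∫ |ψ|² dx = 1 over the whole domain.
With ∫₀^∞ x^0 e^(−αx) dx = 0!/α^1, the integral (without the A² prefactor) comes out to a_0.
Hence A² = 1/[a_0].
With a_0 = 5.80: A² = 0.1724 and A = 0.4152.

A ≈ 0.415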